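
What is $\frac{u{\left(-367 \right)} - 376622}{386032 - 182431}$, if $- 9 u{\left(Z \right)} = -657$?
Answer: $- \frac{376549}{203601} \approx -1.8494$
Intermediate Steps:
$u{\left(Z \right)} = 73$ ($u{\left(Z \right)} = \left(- \frac{1}{9}\right) \left(-657\right) = 73$)
$\frac{u{\left(-367 \right)} - 376622}{386032 - 182431} = \frac{73 - 376622}{386032 - 182431} = - \frac{376549}{203601}$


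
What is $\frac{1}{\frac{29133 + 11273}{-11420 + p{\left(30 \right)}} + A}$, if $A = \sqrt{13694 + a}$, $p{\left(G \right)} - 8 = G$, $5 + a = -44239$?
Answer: $- \frac{114975273}{989845705759} - \frac{161937405 i \sqrt{1222}}{989845705759} \approx -0.00011615 - 0.0057189 i$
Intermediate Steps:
$a = -44244$ ($a = -5 - 44239 = -44244$)
$p{\left(G \right)} = 8 + G$
$A = 5 i \sqrt{1222}$ ($A = \sqrt{13694 - 44244} = \sqrt{-30550} = 5 i \sqrt{1222} \approx 174.79 i$)
$\frac{1}{\frac{29133 + 11273}{-11420 + p{\left(30 \right)}} + A} = \frac{1}{\frac{29133 + 11273}{-11420 + \left(8 + 30\right)} + 5 i \sqrt{1222}} = \frac{1}{\frac{40406}{-11420 + 38} + 5 i \sqrt{1222}} = \frac{1}{\frac{40406}{-11382} + 5 i \sqrt{1222}} = \frac{1}{40406 \left(- \frac{1}{11382}\right) + 5 i \sqrt{1222}} = \frac{1}{- \frac{20203}{5691} + 5 i \sqrt{1222}}$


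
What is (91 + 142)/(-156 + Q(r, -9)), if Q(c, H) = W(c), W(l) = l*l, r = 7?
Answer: -233/107 ≈ -2.1776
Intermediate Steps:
W(l) = l²
Q(c, H) = c²
(91 + 142)/(-156 + Q(r, -9)) = (91 + 142)/(-156 + 7²) = 233/(-156 + 49) = 233/(-107) = 233*(-1/107) = -233/107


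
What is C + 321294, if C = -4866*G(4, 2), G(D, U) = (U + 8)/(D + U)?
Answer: 313184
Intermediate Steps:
G(D, U) = (8 + U)/(D + U)
C = -8110 (C = -4866*(8 + 2)/(4 + 2) = -4866*10/6 = -811*10 = -4866*5/3 = -8110)
C + 321294 = -8110 + 321294 = 313184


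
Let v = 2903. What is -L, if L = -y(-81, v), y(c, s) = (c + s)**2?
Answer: 7963684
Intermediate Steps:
L = -7963684 (L = -(-81 + 2903)**2 = -1*2822**2 = -1*7963684 = -7963684)
-L = -1*(-7963684) = 7963684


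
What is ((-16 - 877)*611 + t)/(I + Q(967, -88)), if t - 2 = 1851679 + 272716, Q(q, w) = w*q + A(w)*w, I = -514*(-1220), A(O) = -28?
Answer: 789387/272224 ≈ 2.8998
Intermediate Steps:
I = 627080
Q(q, w) = -28*w + q*w (Q(q, w) = w*q - 28*w = q*w - 28*w = -28*w + q*w)
t = 2124397 (t = 2 + (1851679 + 272716) = 2 + 2124395 = 2124397)
((-16 - 877)*611 + t)/(I + Q(967, -88)) = ((-16 - 877)*611 + 2124397)/(627080 - 88*(-28 + 967)) = (-893*611 + 2124397)/(627080 - 88*939) = (-545623 + 2124397)/(627080 - 82632) = 1578774/544448 = 1578774*(1/544448) = 789387/272224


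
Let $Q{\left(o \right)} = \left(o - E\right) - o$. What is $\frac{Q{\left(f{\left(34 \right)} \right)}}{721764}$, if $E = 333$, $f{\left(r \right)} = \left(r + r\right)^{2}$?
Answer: $- \frac{37}{80196} \approx -0.00046137$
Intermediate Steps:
$f{\left(r \right)} = 4 r^{2}$ ($f{\left(r \right)} = \left(2 r\right)^{2} = 4 r^{2}$)
$Q{\left(o \right)} = -333$ ($Q{\left(o \right)} = \left(o - 333\right) - o = \left(-333 + o\right) - o = -333$)
$\frac{Q{\left(f{\left(34 \right)} \right)}}{721764} = - \frac{333}{721764} = \left(-333\right) \frac{1}{721764} = - \frac{37}{80196}$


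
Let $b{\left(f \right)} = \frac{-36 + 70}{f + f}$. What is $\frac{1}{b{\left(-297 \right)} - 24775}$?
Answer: $- \frac{297}{7358192} \approx -4.0363 \cdot 10^{-5}$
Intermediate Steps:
$b{\left(f \right)} = \frac{17}{f}$ ($b{\left(f \right)} = \frac{34}{2 f} = 34 \frac{1}{2 f} = \frac{17}{f}$)
$\frac{1}{b{\left(-297 \right)} - 24775} = \frac{1}{\frac{17}{-297} - 24775} = \frac{1}{17 \left(- \frac{1}{297}\right) - 24775} = \frac{1}{- \frac{17}{297} - 24775} = \frac{1}{- \frac{7358192}{297}} = - \frac{297}{7358192}$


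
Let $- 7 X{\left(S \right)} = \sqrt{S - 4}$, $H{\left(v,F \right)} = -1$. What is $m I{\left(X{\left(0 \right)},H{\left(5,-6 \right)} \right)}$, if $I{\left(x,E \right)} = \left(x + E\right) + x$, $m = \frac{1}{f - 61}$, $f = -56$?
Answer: $\frac{1}{117} + \frac{4 i}{819} \approx 0.008547 + 0.004884 i$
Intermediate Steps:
$m = - \frac{1}{117}$ ($m = \frac{1}{-56 - 61} = \frac{1}{-117} = - \frac{1}{117} \approx -0.008547$)
$X{\left(S \right)} = - \frac{\sqrt{-4 + S}}{7}$ ($X{\left(S \right)} = - \frac{\sqrt{S - 4}}{7} = - \frac{\sqrt{-4 + S}}{7}$)
$I{\left(x,E \right)} = E + 2 x$ ($I{\left(x,E \right)} = \left(E + x\right) + x = E + 2 x$)
$m I{\left(X{\left(0 \right)},H{\left(5,-6 \right)} \right)} = - \frac{-1 + 2 \left(- \frac{\sqrt{-4 + 0}}{7}\right)}{117} = - \frac{-1 + 2 \left(- \frac{\sqrt{-4}}{7}\right)}{117} = - \frac{-1 + 2 \left(- \frac{2 i}{7}\right)}{117} = - \frac{-1 - \frac{4 i}{7}}{117} = \frac{1}{117} + \frac{4 i}{819}$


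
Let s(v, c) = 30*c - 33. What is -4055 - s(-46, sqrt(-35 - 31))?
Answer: -4022 - 30*I*sqrt(66) ≈ -4022.0 - 243.72*I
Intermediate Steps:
s(v, c) = -33 + 30*c
-4055 - s(-46, sqrt(-35 - 31)) = -4055 - (-33 + 30*sqrt(-35 - 31)) = -4055 - (-33 + 30*sqrt(-66)) = -4055 - (-33 + 30*(I*sqrt(66))) = -4055 - (-33 + 30*I*sqrt(66)) = -4055 + (33 - 30*I*sqrt(66)) = -4022 - 30*I*sqrt(66)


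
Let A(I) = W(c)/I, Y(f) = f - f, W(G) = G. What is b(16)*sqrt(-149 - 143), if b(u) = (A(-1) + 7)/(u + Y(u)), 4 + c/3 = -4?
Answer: 31*I*sqrt(73)/8 ≈ 33.108*I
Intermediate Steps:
c = -24 (c = -12 + 3*(-4) = -12 - 12 = -24)
Y(f) = 0
A(I) = -24/I
b(u) = 31/u (b(u) = (-24/(-1) + 7)/(u + 0) = (-24*(-1) + 7)/u = (24 + 7)/u = 31/u)
b(16)*sqrt(-149 - 143) = (31/16)*sqrt(-149 - 143) = (31*(1/16))*sqrt(-292) = 31*(2*I*sqrt(73))/16 = 31*I*sqrt(73)/8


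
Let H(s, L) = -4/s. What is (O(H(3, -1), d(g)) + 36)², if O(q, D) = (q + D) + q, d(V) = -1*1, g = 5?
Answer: 9409/9 ≈ 1045.4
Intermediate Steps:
d(V) = -1
O(q, D) = D + 2*q (O(q, D) = (D + q) + q = D + 2*q)
(O(H(3, -1), d(g)) + 36)² = ((-1 + 2*(-4/3)) + 36)² = ((-1 - 8/3) + 36)² = (-11/3 + 36)² = (97/3)² = 9409/9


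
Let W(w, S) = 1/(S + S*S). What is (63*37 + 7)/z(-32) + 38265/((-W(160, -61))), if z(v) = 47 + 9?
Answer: -560199433/4 ≈ -1.4005e+8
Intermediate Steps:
z(v) = 56
W(w, S) = 1/(S + S**2)
(63*37 + 7)/z(-32) + 38265/((-W(160, -61))) = (63*37 + 7)/56 + 38265/((-1/((-61)*(1 - 61)))) = (2331 + 7)*(1/56) + 38265/((-(-1)/(61*(-60)))) = 2338*(1/56) + 38265/((-(-1)*(-1)/(61*60))) = 167/4 + 38265/((-1*1/3660)) = 167/4 + 38265/(-1/3660) = 167/4 + 38265*(-3660) = 167/4 - 140049900 = -560199433/4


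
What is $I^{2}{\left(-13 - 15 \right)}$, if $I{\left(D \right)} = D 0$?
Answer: $0$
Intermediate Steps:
$I{\left(D \right)} = 0$
$I^{2}{\left(-13 - 15 \right)} = 0^{2} = 0$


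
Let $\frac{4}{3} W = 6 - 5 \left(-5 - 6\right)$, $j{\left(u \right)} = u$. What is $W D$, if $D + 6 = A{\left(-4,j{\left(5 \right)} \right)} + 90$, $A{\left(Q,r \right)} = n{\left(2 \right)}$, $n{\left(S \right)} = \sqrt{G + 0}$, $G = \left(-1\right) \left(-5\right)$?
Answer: $3843 + \frac{183 \sqrt{5}}{4} \approx 3945.3$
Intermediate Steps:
$G = 5$
$n{\left(S \right)} = \sqrt{5}$ ($n{\left(S \right)} = \sqrt{5 + 0} = \sqrt{5}$)
$A{\left(Q,r \right)} = \sqrt{5}$
$D = 84 + \sqrt{5}$ ($D = -6 + \left(\sqrt{5} + 90\right) = -6 + \left(90 + \sqrt{5}\right) = 84 + \sqrt{5} \approx 86.236$)
$W = \frac{183}{4}$ ($W = \frac{3 \left(6 - 5 \left(-5 - 6\right)\right)}{4} = \frac{3 \left(6 - -55\right)}{4} = \frac{3 \left(6 + 55\right)}{4} = \frac{3}{4} \cdot 61 = \frac{183}{4} \approx 45.75$)
$W D = \frac{183 \left(84 + \sqrt{5}\right)}{4} = 3843 + \frac{183 \sqrt{5}}{4}$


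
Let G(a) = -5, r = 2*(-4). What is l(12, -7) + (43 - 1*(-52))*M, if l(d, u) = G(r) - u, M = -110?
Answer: -10448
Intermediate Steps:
r = -8
l(d, u) = -5 - u
l(12, -7) + (43 - 1*(-52))*M = (-5 - 1*(-7)) + (43 - 1*(-52))*(-110) = (-5 + 7) + (43 + 52)*(-110) = 2 + 95*(-110) = 2 - 10450 = -10448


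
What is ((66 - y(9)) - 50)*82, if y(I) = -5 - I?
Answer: 2460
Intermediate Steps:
((66 - y(9)) - 50)*82 = ((66 - (-5 - 1*9)) - 50)*82 = ((66 - (-5 - 9)) - 50)*82 = ((66 - 1*(-14)) - 50)*82 = ((66 + 14) - 50)*82 = (80 - 50)*82 = 30*82 = 2460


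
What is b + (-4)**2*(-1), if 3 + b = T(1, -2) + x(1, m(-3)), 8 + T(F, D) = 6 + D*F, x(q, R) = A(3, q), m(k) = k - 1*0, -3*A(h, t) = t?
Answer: -70/3 ≈ -23.333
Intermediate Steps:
A(h, t) = -t/3
m(k) = k (m(k) = k + 0 = k)
x(q, R) = -q/3
T(F, D) = -2 + D*F (T(F, D) = -8 + (6 + D*F) = -2 + D*F)
b = -22/3 (b = -3 + ((-2 - 2*1) - 1/3*1) = -3 + ((-2 - 2) - 1/3) = -3 + (-4 - 1/3) = -3 - 13/3 = -22/3 ≈ -7.3333)
b + (-4)**2*(-1) = -22/3 + (-4)**2*(-1) = -22/3 + 16*(-1) = -22/3 - 16 = -70/3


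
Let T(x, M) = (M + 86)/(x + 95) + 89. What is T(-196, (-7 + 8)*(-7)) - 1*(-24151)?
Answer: 2448161/101 ≈ 24239.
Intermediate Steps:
T(x, M) = 89 + (86 + M)/(95 + x) (T(x, M) = (86 + M)/(95 + x) + 89 = 89 + (86 + M)/(95 + x))
T(-196, (-7 + 8)*(-7)) - 1*(-24151) = (8541 + (-7 + 8)*(-7) + 89*(-196))/(95 - 196) - 1*(-24151) = (8541 + 1*(-7) - 17444)/(-101) + 24151 = -(8541 - 7 - 17444)/101 + 24151 = -1/101*(-8910) + 24151 = 8910/101 + 24151 = 2448161/101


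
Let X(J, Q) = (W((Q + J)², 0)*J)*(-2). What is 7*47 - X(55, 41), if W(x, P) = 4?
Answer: 769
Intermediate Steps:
X(J, Q) = -8*J (X(J, Q) = (4*J)*(-2) = -8*J)
7*47 - X(55, 41) = 7*47 - (-8)*55 = 329 - 1*(-440) = 329 + 440 = 769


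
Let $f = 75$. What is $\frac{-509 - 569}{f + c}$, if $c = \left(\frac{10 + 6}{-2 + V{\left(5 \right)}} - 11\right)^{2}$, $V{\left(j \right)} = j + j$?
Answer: $- \frac{539}{78} \approx -6.9103$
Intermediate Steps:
$V{\left(j \right)} = 2 j$
$c = 81$ ($c = \left(\frac{10 + 6}{-2 + 2 \cdot 5} - 11\right)^{2} = \left(\frac{16}{-2 + 10} - 11\right)^{2} = \left(\frac{16}{8} - 11\right)^{2} = \left(16 \cdot \frac{1}{8} - 11\right)^{2} = \left(2 - 11\right)^{2} = \left(-9\right)^{2} = 81$)
$\frac{-509 - 569}{f + c} = \frac{-509 - 569}{75 + 81} = - \frac{1078}{156} = \left(-1078\right) \frac{1}{156} = - \frac{539}{78}$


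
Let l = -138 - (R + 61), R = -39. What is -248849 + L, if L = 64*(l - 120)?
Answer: -266769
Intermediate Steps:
l = -160 (l = -138 - (-39 + 61) = -138 - 1*22 = -138 - 22 = -160)
L = -17920 (L = 64*(-160 - 120) = 64*(-280) = -17920)
-248849 + L = -248849 - 17920 = -266769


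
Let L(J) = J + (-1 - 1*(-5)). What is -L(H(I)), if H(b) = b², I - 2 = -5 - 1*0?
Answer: -13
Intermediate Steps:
I = -3 (I = 2 + (-5 - 1*0) = 2 + (-5 + 0) = 2 - 5 = -3)
L(J) = 4 + J (L(J) = J + (-1 + 5) = J + 4 = 4 + J)
-L(H(I)) = -(4 + (-3)²) = -(4 + 9) = -1*13 = -13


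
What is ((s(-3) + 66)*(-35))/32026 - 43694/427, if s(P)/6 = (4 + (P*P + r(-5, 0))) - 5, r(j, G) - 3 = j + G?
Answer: -100062031/976793 ≈ -102.44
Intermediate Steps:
r(j, G) = 3 + G + j (r(j, G) = 3 + (j + G) = 3 + (G + j) = 3 + G + j)
s(P) = -18 + 6*P**2 (s(P) = 6*((4 + (P*P + (3 + 0 - 5))) - 5) = 6*((4 + (P**2 - 2)) - 5) = 6*((4 + (-2 + P**2)) - 5) = 6*((2 + P**2) - 5) = 6*(-3 + P**2) = -18 + 6*P**2)
((s(-3) + 66)*(-35))/32026 - 43694/427 = (((-18 + 6*(-3)**2) + 66)*(-35))/32026 - 43694/427 = (((-18 + 6*9) + 66)*(-35))*(1/32026) - 43694*1/427 = (((-18 + 54) + 66)*(-35))*(1/32026) - 6242/61 = ((36 + 66)*(-35))*(1/32026) - 6242/61 = (102*(-35))*(1/32026) - 6242/61 = -3570*1/32026 - 6242/61 = -1785/16013 - 6242/61 = -100062031/976793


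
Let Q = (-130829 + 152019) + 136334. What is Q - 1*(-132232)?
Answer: 289756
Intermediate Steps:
Q = 157524 (Q = 21190 + 136334 = 157524)
Q - 1*(-132232) = 157524 - 1*(-132232) = 157524 + 132232 = 289756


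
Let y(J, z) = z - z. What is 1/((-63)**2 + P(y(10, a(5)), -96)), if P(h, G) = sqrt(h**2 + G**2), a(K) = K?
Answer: 1/4065 ≈ 0.00024600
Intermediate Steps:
y(J, z) = 0
P(h, G) = sqrt(G**2 + h**2)
1/((-63)**2 + P(y(10, a(5)), -96)) = 1/((-63)**2 + sqrt((-96)**2 + 0**2)) = 1/(3969 + sqrt(9216 + 0)) = 1/(3969 + sqrt(9216)) = 1/(3969 + 96) = 1/4065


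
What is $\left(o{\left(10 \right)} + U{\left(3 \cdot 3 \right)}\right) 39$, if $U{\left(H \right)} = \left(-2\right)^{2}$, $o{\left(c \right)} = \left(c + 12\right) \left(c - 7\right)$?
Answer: $2730$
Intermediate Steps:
$o{\left(c \right)} = \left(-7 + c\right) \left(12 + c\right)$ ($o{\left(c \right)} = \left(12 + c\right) \left(-7 + c\right) = \left(-7 + c\right) \left(12 + c\right)$)
$U{\left(H \right)} = 4$
$\left(o{\left(10 \right)} + U{\left(3 \cdot 3 \right)}\right) 39 = \left(\left(-84 + 10^{2} + 5 \cdot 10\right) + 4\right) 39 = \left(\left(-84 + 100 + 50\right) + 4\right) 39 = \left(66 + 4\right) 39 = 70 \cdot 39 = 2730$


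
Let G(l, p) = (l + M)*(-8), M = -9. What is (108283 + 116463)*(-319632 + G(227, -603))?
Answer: -72227970496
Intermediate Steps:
G(l, p) = 72 - 8*l (G(l, p) = (l - 9)*(-8) = (-9 + l)*(-8) = 72 - 8*l)
(108283 + 116463)*(-319632 + G(227, -603)) = (108283 + 116463)*(-319632 + (72 - 8*227)) = 224746*(-319632 + (72 - 1816)) = 224746*(-319632 - 1744) = 224746*(-321376) = -72227970496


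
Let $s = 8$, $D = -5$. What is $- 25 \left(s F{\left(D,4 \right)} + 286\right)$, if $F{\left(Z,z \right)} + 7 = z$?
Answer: $-6550$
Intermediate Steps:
$F{\left(Z,z \right)} = -7 + z$
$- 25 \left(s F{\left(D,4 \right)} + 286\right) = - 25 \left(8 \left(-7 + 4\right) + 286\right) = - 25 \left(8 \left(-3\right) + 286\right) = - 25 \left(-24 + 286\right) = \left(-25\right) 262 = -6550$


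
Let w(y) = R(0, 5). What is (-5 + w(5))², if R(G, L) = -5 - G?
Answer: 100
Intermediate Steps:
w(y) = -5 (w(y) = -5 - 1*0 = -5 + 0 = -5)
(-5 + w(5))² = (-5 - 5)² = (-10)² = 100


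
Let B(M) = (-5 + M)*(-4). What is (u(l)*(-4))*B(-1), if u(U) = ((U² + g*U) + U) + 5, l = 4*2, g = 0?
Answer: -7392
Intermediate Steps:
l = 8
u(U) = 5 + U + U² (u(U) = ((U² + 0*U) + U) + 5 = ((U² + 0) + U) + 5 = (U² + U) + 5 = (U + U²) + 5 = 5 + U + U²)
B(M) = 20 - 4*M
(u(l)*(-4))*B(-1) = ((5 + 8 + 8²)*(-4))*(20 - 4*(-1)) = ((5 + 8 + 64)*(-4))*(20 + 4) = (77*(-4))*24 = -308*24 = -7392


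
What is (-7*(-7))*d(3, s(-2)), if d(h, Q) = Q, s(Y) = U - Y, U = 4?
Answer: 294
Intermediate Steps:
s(Y) = 4 - Y
(-7*(-7))*d(3, s(-2)) = (-7*(-7))*(4 - 1*(-2)) = 49*(4 + 2) = 49*6 = 294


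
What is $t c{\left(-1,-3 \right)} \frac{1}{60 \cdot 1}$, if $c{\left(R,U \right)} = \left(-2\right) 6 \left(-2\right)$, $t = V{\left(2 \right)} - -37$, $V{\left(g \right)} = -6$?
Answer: $\frac{62}{5} \approx 12.4$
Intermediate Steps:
$t = 31$ ($t = -6 - -37 = -6 + 37 = 31$)
$c{\left(R,U \right)} = 24$ ($c{\left(R,U \right)} = \left(-12\right) \left(-2\right) = 24$)
$t c{\left(-1,-3 \right)} \frac{1}{60 \cdot 1} = 31 \cdot 24 \frac{1}{60 \cdot 1} = 31 \cdot 24 \cdot \frac{1}{60} \cdot 1 = 31 \cdot 24 \cdot \frac{1}{60} = 31 \cdot \frac{2}{5} = \frac{62}{5}$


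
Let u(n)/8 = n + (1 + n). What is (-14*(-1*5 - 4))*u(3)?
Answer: 7056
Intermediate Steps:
u(n) = 8 + 16*n (u(n) = 8*(n + (1 + n)) = 8*(1 + 2*n) = 8 + 16*n)
(-14*(-1*5 - 4))*u(3) = (-14*(-1*5 - 4))*(8 + 16*3) = (-14*(-5 - 4))*(8 + 48) = -14*(-9)*56 = 126*56 = 7056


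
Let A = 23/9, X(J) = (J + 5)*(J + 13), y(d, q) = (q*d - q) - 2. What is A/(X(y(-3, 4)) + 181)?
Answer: 23/2214 ≈ 0.010388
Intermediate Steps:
y(d, q) = -2 - q + d*q (y(d, q) = (d*q - q) - 2 = (-q + d*q) - 2 = -2 - q + d*q)
X(J) = (5 + J)*(13 + J)
A = 23/9 (A = 23*(⅑) = 23/9 ≈ 2.5556)
A/(X(y(-3, 4)) + 181) = 23/(9*((65 + (-2 - 1*4 - 3*4)² + 18*(-2 - 1*4 - 3*4)) + 181)) = 23/(9*((65 + (-2 - 4 - 12)² + 18*(-2 - 4 - 12)) + 181)) = 23/(9*((65 + (-18)² + 18*(-18)) + 181)) = 23/(9*((65 + 324 - 324) + 181)) = 23/(9*(65 + 181)) = (23/9)/246 = (23/9)*(1/246) = 23/2214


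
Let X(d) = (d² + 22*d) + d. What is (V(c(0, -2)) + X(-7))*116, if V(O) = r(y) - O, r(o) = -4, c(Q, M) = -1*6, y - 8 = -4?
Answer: -12760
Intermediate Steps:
y = 4 (y = 8 - 4 = 4)
c(Q, M) = -6
V(O) = -4 - O
X(d) = d² + 23*d
(V(c(0, -2)) + X(-7))*116 = ((-4 - 1*(-6)) - 7*(23 - 7))*116 = ((-4 + 6) - 7*16)*116 = (2 - 112)*116 = -110*116 = -12760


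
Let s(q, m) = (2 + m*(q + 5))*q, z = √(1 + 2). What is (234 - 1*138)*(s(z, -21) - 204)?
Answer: -25632 - 9888*√3 ≈ -42759.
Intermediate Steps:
z = √3 ≈ 1.7320
s(q, m) = q*(2 + m*(5 + q)) (s(q, m) = (2 + m*(5 + q))*q = q*(2 + m*(5 + q)))
(234 - 1*138)*(s(z, -21) - 204) = (234 - 1*138)*(√3*(2 + 5*(-21) - 21*√3) - 204) = (234 - 138)*(√3*(2 - 105 - 21*√3) - 204) = 96*(√3*(-103 - 21*√3) - 204) = 96*(-204 + √3*(-103 - 21*√3)) = -19584 + 96*√3*(-103 - 21*√3)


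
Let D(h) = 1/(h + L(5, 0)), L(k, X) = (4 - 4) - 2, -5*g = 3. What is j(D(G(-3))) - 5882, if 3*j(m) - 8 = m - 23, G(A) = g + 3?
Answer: -35317/6 ≈ -5886.2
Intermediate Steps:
g = -⅗ (g = -⅕*3 = -⅗ ≈ -0.60000)
G(A) = 12/5 (G(A) = -⅗ + 3 = 12/5)
L(k, X) = -2 (L(k, X) = 0 - 2 = -2)
D(h) = 1/(-2 + h) (D(h) = 1/(h - 2) = 1/(-2 + h))
j(m) = -5 + m/3 (j(m) = 8/3 + (m - 23)/3 = 8/3 + (-23 + m)/3 = 8/3 + (-23/3 + m/3) = -5 + m/3)
j(D(G(-3))) - 5882 = (-5 + 1/(3*(-2 + 12/5))) - 5882 = (-5 + 1/(3*(⅖))) - 5882 = (-5 + (⅓)*(5/2)) - 5882 = (-5 + ⅚) - 5882 = -25/6 - 5882 = -35317/6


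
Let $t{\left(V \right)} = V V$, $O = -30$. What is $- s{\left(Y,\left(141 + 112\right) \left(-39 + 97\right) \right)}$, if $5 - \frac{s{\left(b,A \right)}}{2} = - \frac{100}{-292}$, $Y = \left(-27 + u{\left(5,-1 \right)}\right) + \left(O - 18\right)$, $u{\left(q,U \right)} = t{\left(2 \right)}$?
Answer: $- \frac{680}{73} \approx -9.3151$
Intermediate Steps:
$t{\left(V \right)} = V^{2}$
$u{\left(q,U \right)} = 4$ ($u{\left(q,U \right)} = 2^{2} = 4$)
$Y = -71$ ($Y = \left(-27 + 4\right) - 48 = -23 - 48 = -71$)
$s{\left(b,A \right)} = \frac{680}{73}$ ($s{\left(b,A \right)} = 10 - 2 \left(- \frac{100}{-292}\right) = 10 - 2 \left(\left(-100\right) \left(- \frac{1}{292}\right)\right) = 10 - \frac{50}{73} = \frac{680}{73}$)
$- s{\left(Y,\left(141 + 112\right) \left(-39 + 97\right) \right)} = \left(-1\right) \frac{680}{73} = - \frac{680}{73}$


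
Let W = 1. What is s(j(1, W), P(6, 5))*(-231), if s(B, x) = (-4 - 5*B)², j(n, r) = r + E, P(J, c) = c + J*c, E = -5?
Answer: -59136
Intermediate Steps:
j(n, r) = -5 + r (j(n, r) = r - 5 = -5 + r)
s(j(1, W), P(6, 5))*(-231) = (4 + 5*(-5 + 1))²*(-231) = (4 + 5*(-4))²*(-231) = (4 - 20)²*(-231) = (-16)²*(-231) = 256*(-231) = -59136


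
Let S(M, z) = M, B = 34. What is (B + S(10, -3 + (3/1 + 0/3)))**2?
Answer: 1936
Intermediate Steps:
(B + S(10, -3 + (3/1 + 0/3)))**2 = (34 + 10)**2 = 44**2 = 1936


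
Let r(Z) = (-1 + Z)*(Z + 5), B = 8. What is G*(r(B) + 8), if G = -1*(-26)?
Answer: 2574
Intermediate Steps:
r(Z) = (-1 + Z)*(5 + Z)
G = 26
G*(r(B) + 8) = 26*((-5 + 8² + 4*8) + 8) = 26*((-5 + 64 + 32) + 8) = 26*(91 + 8) = 26*99 = 2574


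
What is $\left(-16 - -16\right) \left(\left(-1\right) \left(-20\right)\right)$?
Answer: $0$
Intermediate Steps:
$\left(-16 - -16\right) \left(\left(-1\right) \left(-20\right)\right) = \left(-16 + 16\right) 20 = 0 \cdot 20 = 0$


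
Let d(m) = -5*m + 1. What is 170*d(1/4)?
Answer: -85/2 ≈ -42.500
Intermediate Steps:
d(m) = 1 - 5*m
170*d(1/4) = 170*(1 - 5/4) = 170*(-1/4) = -85/2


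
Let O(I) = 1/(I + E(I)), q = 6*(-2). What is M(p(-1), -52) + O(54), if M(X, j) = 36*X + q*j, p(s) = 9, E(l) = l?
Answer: 102385/108 ≈ 948.01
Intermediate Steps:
q = -12
M(X, j) = -12*j + 36*X (M(X, j) = 36*X - 12*j = -12*j + 36*X)
O(I) = 1/(2*I) (O(I) = 1/(I + I) = 1/(2*I))
M(p(-1), -52) + O(54) = (-12*(-52) + 36*9) + (½)/54 = (624 + 324) + (½)*(1/54) = 948 + 1/108 = 102385/108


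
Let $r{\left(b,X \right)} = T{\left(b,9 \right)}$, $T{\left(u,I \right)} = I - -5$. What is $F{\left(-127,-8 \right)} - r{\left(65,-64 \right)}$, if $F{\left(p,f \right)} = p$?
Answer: $-141$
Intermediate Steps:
$T{\left(u,I \right)} = 5 + I$ ($T{\left(u,I \right)} = I + 5 = 5 + I$)
$r{\left(b,X \right)} = 14$ ($r{\left(b,X \right)} = 5 + 9 = 14$)
$F{\left(-127,-8 \right)} - r{\left(65,-64 \right)} = -127 - 14 = -141$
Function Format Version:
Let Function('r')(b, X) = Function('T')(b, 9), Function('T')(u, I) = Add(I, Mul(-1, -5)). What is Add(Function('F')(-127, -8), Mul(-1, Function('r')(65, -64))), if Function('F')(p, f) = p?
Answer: -141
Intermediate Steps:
Function('T')(u, I) = Add(5, I) (Function('T')(u, I) = Add(I, 5) = Add(5, I))
Function('r')(b, X) = 14 (Function('r')(b, X) = Add(5, 9) = 14)
Add(Function('F')(-127, -8), Mul(-1, Function('r')(65, -64))) = Add(-127, Mul(-1, 14)) = Add(-127, -14) = -141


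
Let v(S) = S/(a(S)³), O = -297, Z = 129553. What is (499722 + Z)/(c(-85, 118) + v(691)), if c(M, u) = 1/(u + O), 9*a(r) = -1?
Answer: -112640225/90169282 ≈ -1.2492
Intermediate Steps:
a(r) = -⅑ (a(r) = (⅑)*(-1) = -⅑)
c(M, u) = 1/(-297 + u) (c(M, u) = 1/(u - 297) = 1/(-297 + u))
v(S) = -729*S (v(S) = S/((-⅑)³) = S/(-1/729) = S*(-729) = -729*S)
(499722 + Z)/(c(-85, 118) + v(691)) = (499722 + 129553)/(1/(-297 + 118) - 729*691) = 629275/(1/(-179) - 503739) = 629275/(-1/179 - 503739) = 629275/(-90169282/179) = 629275*(-179/90169282) = -112640225/90169282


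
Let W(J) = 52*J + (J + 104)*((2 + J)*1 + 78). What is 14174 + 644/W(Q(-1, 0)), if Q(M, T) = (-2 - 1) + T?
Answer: 108020698/7621 ≈ 14174.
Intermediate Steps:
Q(M, T) = -3 + T
W(J) = 52*J + (80 + J)*(104 + J) (W(J) = 52*J + (104 + J)*((2 + J) + 78) = 52*J + (104 + J)*(80 + J) = 52*J + (80 + J)*(104 + J))
14174 + 644/W(Q(-1, 0)) = 14174 + 644/(8320 + (-3 + 0)² + 236*(-3 + 0)) = 14174 + 644/(8320 + (-3)² + 236*(-3)) = 14174 + 644/(8320 + 9 - 708) = 14174 + 644/7621 = 108020698/7621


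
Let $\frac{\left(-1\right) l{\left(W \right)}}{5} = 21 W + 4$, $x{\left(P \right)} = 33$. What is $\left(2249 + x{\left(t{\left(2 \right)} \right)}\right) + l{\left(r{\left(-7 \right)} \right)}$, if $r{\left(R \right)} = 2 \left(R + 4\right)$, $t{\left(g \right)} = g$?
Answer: $2892$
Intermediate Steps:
$r{\left(R \right)} = 8 + 2 R$ ($r{\left(R \right)} = 2 \left(4 + R\right) = 8 + 2 R$)
$l{\left(W \right)} = -20 - 105 W$ ($l{\left(W \right)} = - 5 \left(21 W + 4\right) = - 5 \left(4 + 21 W\right) = -20 - 105 W$)
$\left(2249 + x{\left(t{\left(2 \right)} \right)}\right) + l{\left(r{\left(-7 \right)} \right)} = \left(2249 + 33\right) - \left(20 + 105 \left(8 + 2 \left(-7\right)\right)\right) = 2282 - \left(20 + 105 \left(8 - 14\right)\right) = 2282 - -610 = 2282 + \left(-20 + 630\right) = 2282 + 610 = 2892$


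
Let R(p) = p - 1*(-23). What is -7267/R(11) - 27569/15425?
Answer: -113030821/524450 ≈ -215.52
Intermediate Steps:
R(p) = 23 + p (R(p) = p + 23 = 23 + p)
-7267/R(11) - 27569/15425 = -7267/(23 + 11) - 27569/15425 = -7267/34 - 27569*1/15425 = -7267*1/34 - 27569/15425 = -7267/34 - 27569/15425 = -113030821/524450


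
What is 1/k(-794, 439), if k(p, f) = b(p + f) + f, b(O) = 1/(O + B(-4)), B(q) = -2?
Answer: 357/156722 ≈ 0.0022779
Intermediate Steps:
b(O) = 1/(-2 + O) (b(O) = 1/(O - 2) = 1/(-2 + O))
k(p, f) = f + 1/(-2 + f + p) (k(p, f) = 1/(-2 + (p + f)) + f = 1/(-2 + (f + p)) + f = 1/(-2 + f + p) + f = f + 1/(-2 + f + p))
1/k(-794, 439) = 1/(439 + 1/(-2 + 439 - 794)) = 1/(439 + 1/(-357)) = 1/(439 - 1/357) = 1/(156722/357) = 357/156722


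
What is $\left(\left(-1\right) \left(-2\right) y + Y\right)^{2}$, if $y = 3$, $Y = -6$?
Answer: $0$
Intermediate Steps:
$\left(\left(-1\right) \left(-2\right) y + Y\right)^{2} = \left(\left(-1\right) \left(-2\right) 3 - 6\right)^{2} = \left(2 \cdot 3 - 6\right)^{2} = \left(6 - 6\right)^{2} = 0^{2} = 0$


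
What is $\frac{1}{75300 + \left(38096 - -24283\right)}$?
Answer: $\frac{1}{137679} \approx 7.2633 \cdot 10^{-6}$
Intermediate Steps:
$\frac{1}{75300 + \left(38096 - -24283\right)} = \frac{1}{75300 + \left(38096 + 24283\right)} = \frac{1}{75300 + 62379} = \frac{1}{137679}$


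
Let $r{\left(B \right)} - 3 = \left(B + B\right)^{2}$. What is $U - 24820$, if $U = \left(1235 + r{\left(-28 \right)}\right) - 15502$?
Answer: $-35948$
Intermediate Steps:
$r{\left(B \right)} = 3 + 4 B^{2}$ ($r{\left(B \right)} = 3 + \left(B + B\right)^{2} = 3 + \left(2 B\right)^{2} = 3 + 4 B^{2}$)
$U = -11128$ ($U = \left(1235 + \left(3 + 4 \left(-28\right)^{2}\right)\right) - 15502 = \left(1235 + \left(3 + 4 \cdot 784\right)\right) - 15502 = \left(1235 + \left(3 + 3136\right)\right) - 15502 = \left(1235 + 3139\right) - 15502 = 4374 - 15502 = -11128$)
$U - 24820 = -11128 - 24820 = -35948$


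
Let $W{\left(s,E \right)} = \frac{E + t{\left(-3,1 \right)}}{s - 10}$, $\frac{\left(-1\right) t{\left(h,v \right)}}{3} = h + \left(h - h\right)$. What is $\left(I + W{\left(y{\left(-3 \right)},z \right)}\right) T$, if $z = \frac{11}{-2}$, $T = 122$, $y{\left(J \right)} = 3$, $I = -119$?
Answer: $-14579$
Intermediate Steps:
$t{\left(h,v \right)} = - 3 h$ ($t{\left(h,v \right)} = - 3 \left(h + \left(h - h\right)\right) = - 3 \left(h + 0\right) = - 3 h$)
$z = - \frac{11}{2}$ ($z = 11 \left(- \frac{1}{2}\right) = - \frac{11}{2} \approx -5.5$)
$W{\left(s,E \right)} = \frac{9 + E}{-10 + s}$ ($W{\left(s,E \right)} = \frac{E - -9}{s - 10} = \frac{E + 9}{-10 + s} = \frac{9 + E}{-10 + s}$)
$\left(I + W{\left(y{\left(-3 \right)},z \right)}\right) T = \left(-119 + \frac{9 - \frac{11}{2}}{-10 + 3}\right) 122 = \left(-119 + \frac{1}{-7} \cdot \frac{7}{2}\right) 122 = \left(-119 - \frac{1}{2}\right) 122 = \left(- \frac{239}{2}\right) 122 = -14579$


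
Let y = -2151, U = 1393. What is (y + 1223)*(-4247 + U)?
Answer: 2648512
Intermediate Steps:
(y + 1223)*(-4247 + U) = (-2151 + 1223)*(-4247 + 1393) = -928*(-2854) = 2648512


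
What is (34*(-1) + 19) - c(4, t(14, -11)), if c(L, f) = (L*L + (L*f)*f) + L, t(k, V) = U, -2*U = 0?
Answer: -35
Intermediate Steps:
U = 0 (U = -½*0 = 0)
t(k, V) = 0
c(L, f) = L + L² + L*f² (c(L, f) = (L² + L*f²) + L = L + L² + L*f²)
(34*(-1) + 19) - c(4, t(14, -11)) = (34*(-1) + 19) - 4*(1 + 4 + 0²) = (-34 + 19) - 4*(1 + 4 + 0) = -15 - 4*5 = -15 - 1*20 = -15 - 20 = -35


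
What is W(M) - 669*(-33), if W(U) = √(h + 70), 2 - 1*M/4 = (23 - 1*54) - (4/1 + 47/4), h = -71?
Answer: 22077 + I ≈ 22077.0 + 1.0*I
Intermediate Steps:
M = 195 (M = 8 - 4*((23 - 1*54) - (4/1 + 47/4)) = 8 - 4*((23 - 54) - (4*1 + 47*(¼))) = 8 - 4*(-31 - (4 + 47/4)) = 8 - 4*(-31 - 1*63/4) = 8 - 4*(-31 - 63/4) = 8 - 4*(-187/4) = 8 + 187 = 195)
W(U) = I (W(U) = √(-71 + 70) = √(-1) = I)
W(M) - 669*(-33) = I - 669*(-33) = I - 1*(-22077) = I + 22077 = 22077 + I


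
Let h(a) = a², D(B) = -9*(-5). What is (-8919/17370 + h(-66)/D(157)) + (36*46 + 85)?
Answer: 3545963/1930 ≈ 1837.3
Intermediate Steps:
D(B) = 45
(-8919/17370 + h(-66)/D(157)) + (36*46 + 85) = (-8919/17370 + (-66)²/45) + (36*46 + 85) = (-8919*1/17370 + 4356*(1/45)) + (1656 + 85) = (-991/1930 + 484/5) + 1741 = 185833/1930 + 1741 = 3545963/1930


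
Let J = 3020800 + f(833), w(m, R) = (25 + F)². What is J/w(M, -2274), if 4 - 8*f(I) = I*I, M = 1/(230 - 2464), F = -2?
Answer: 23472515/4232 ≈ 5546.4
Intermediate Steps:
M = -1/2234 (M = 1/(-2234) = -1/2234 ≈ -0.00044763)
f(I) = ½ - I²/8 (f(I) = ½ - I*I/8 = ½ - I²/8)
w(m, R) = 529 (w(m, R) = (25 - 2)² = 23² = 529)
J = 23472515/8 (J = 3020800 + (½ - ⅛*833²) = 3020800 + (½ - ⅛*693889) = 3020800 + (½ - 693889/8) = 3020800 - 693885/8 = 23472515/8 ≈ 2.9341e+6)
J/w(M, -2274) = (23472515/8)/529 = (23472515/8)*(1/529) = 23472515/4232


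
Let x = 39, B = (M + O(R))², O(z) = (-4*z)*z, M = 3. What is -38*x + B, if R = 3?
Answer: -393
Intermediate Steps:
O(z) = -4*z²
B = 1089 (B = (3 - 4*3²)² = (3 - 4*9)² = (3 - 36)² = (-33)² = 1089)
-38*x + B = -38*39 + 1089 = -1482 + 1089 = -393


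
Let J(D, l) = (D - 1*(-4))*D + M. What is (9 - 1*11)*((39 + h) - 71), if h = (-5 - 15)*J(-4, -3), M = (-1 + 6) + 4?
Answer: 424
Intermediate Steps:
M = 9 (M = 5 + 4 = 9)
J(D, l) = 9 + D*(4 + D) (J(D, l) = (D - 1*(-4))*D + 9 = (D + 4)*D + 9 = (4 + D)*D + 9 = D*(4 + D) + 9 = 9 + D*(4 + D))
h = -180 (h = (-5 - 15)*(9 + (-4)**2 + 4*(-4)) = -20*(9 + 16 - 16) = -20*9 = -180)
(9 - 1*11)*((39 + h) - 71) = (9 - 1*11)*((39 - 180) - 71) = (9 - 11)*(-141 - 71) = -2*(-212) = 424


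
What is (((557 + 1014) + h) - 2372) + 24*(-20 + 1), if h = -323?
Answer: -1580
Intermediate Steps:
(((557 + 1014) + h) - 2372) + 24*(-20 + 1) = (((557 + 1014) - 323) - 2372) + 24*(-20 + 1) = ((1571 - 323) - 2372) + 24*(-19) = (1248 - 2372) - 456 = -1124 - 456 = -1580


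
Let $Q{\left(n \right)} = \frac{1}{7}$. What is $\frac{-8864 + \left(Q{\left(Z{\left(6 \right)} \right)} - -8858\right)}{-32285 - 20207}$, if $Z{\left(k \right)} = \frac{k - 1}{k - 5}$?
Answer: $\frac{41}{367444} \approx 0.00011158$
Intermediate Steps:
$Z{\left(k \right)} = \frac{-1 + k}{-5 + k}$
$Q{\left(n \right)} = \frac{1}{7}$
$\frac{-8864 + \left(Q{\left(Z{\left(6 \right)} \right)} - -8858\right)}{-32285 - 20207} = \frac{-8864 + \left(\frac{1}{7} - -8858\right)}{-32285 - 20207} = \frac{-8864 + \left(\frac{1}{7} + 8858\right)}{-52492} = \left(-8864 + \frac{62007}{7}\right) \left(- \frac{1}{52492}\right) = \left(- \frac{41}{7}\right) \left(- \frac{1}{52492}\right) = \frac{41}{367444}$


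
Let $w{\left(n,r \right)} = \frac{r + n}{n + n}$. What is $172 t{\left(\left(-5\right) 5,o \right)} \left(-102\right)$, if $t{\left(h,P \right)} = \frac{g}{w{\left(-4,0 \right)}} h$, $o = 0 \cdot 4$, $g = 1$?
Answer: $877200$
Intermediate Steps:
$o = 0$
$w{\left(n,r \right)} = \frac{n + r}{2 n}$
$t{\left(h,P \right)} = 2 h$ ($t{\left(h,P \right)} = 1 \frac{1}{\frac{1}{2} \frac{1}{-4} \left(-4 + 0\right)} h = 1 \frac{1}{\frac{1}{2} \left(- \frac{1}{4}\right) \left(-4\right)} h = 1 \frac{1}{\frac{1}{2}} h = 1 \cdot 2 h = 2 h$)
$172 t{\left(\left(-5\right) 5,o \right)} \left(-102\right) = 172 \cdot 2 \left(\left(-5\right) 5\right) \left(-102\right) = 172 \cdot 2 \left(-25\right) \left(-102\right) = 172 \left(-50\right) \left(-102\right) = \left(-8600\right) \left(-102\right) = 877200$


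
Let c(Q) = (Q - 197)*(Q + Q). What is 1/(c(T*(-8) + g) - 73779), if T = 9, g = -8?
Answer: -1/29459 ≈ -3.3945e-5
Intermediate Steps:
c(Q) = 2*Q*(-197 + Q) (c(Q) = (-197 + Q)*(2*Q) = 2*Q*(-197 + Q))
1/(c(T*(-8) + g) - 73779) = 1/(2*(9*(-8) - 8)*(-197 + (9*(-8) - 8)) - 73779) = 1/(2*(-72 - 8)*(-197 + (-72 - 8)) - 73779) = 1/(2*(-80)*(-197 - 80) - 73779) = 1/(2*(-80)*(-277) - 73779) = 1/(44320 - 73779) = 1/(-29459) = -1/29459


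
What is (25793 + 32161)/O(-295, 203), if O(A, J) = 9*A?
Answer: -19318/885 ≈ -21.828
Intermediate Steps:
(25793 + 32161)/O(-295, 203) = (25793 + 32161)/((9*(-295))) = 57954/(-2655) = 57954*(-1/2655) = -19318/885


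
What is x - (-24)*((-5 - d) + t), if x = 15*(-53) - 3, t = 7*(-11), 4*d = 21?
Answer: -2892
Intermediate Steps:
d = 21/4 (d = (¼)*21 = 21/4 ≈ 5.2500)
t = -77
x = -798 (x = -795 - 3 = -798)
x - (-24)*((-5 - d) + t) = -798 - (-24)*((-5 - 1*21/4) - 77) = -798 - (-24)*((-5 - 21/4) - 77) = -798 - (-24)*(-41/4 - 77) = -798 - (-24)*(-349)/4 = -798 - 1*2094 = -798 - 2094 = -2892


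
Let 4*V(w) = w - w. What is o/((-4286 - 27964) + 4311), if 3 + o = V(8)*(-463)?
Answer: 1/9313 ≈ 0.00010738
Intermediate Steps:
V(w) = 0 (V(w) = (w - w)/4 = (¼)*0 = 0)
o = -3 (o = -3 + 0*(-463) = -3 + 0 = -3)
o/((-4286 - 27964) + 4311) = -3/((-4286 - 27964) + 4311) = -3/(-32250 + 4311) = -3/(-27939) = -3*(-1/27939) = 1/9313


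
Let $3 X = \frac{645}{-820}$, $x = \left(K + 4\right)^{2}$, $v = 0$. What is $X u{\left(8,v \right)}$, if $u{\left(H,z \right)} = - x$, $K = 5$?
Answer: $\frac{3483}{164} \approx 21.238$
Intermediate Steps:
$x = 81$ ($x = \left(5 + 4\right)^{2} = 9^{2} = 81$)
$X = - \frac{43}{164}$ ($X = \frac{645 \frac{1}{-820}}{3} = \frac{645 \left(- \frac{1}{820}\right)}{3} = \frac{1}{3} \left(- \frac{129}{164}\right) = - \frac{43}{164} \approx -0.2622$)
$u{\left(H,z \right)} = -81$ ($u{\left(H,z \right)} = \left(-1\right) 81 = -81$)
$X u{\left(8,v \right)} = \left(- \frac{43}{164}\right) \left(-81\right) = \frac{3483}{164}$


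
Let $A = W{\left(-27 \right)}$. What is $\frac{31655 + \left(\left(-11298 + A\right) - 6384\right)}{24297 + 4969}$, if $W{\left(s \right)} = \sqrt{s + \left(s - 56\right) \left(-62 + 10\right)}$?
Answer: $\frac{13973}{29266} + \frac{\sqrt{4289}}{29266} \approx 0.47969$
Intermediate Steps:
$W{\left(s \right)} = \sqrt{2912 - 51 s}$ ($W{\left(s \right)} = \sqrt{s + \left(-56 + s\right) \left(-52\right)} = \sqrt{s - \left(-2912 + 52 s\right)} = \sqrt{2912 - 51 s}$)
$A = \sqrt{4289}$ ($A = \sqrt{2912 - -1377} = \sqrt{2912 + 1377} = \sqrt{4289} \approx 65.49$)
$\frac{31655 + \left(\left(-11298 + A\right) - 6384\right)}{24297 + 4969} = \frac{31655 - \left(17682 - \sqrt{4289}\right)}{24297 + 4969} = \frac{31655 - \left(17682 - \sqrt{4289}\right)}{29266} = \left(13973 + \sqrt{4289}\right) \frac{1}{29266} = \frac{13973}{29266} + \frac{\sqrt{4289}}{29266}$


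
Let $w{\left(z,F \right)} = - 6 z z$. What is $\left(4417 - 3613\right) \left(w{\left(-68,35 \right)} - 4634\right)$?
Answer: $-26031912$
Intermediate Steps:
$w{\left(z,F \right)} = - 6 z^{2}$
$\left(4417 - 3613\right) \left(w{\left(-68,35 \right)} - 4634\right) = \left(4417 - 3613\right) \left(- 6 \left(-68\right)^{2} - 4634\right) = 804 \left(\left(-6\right) 4624 - 4634\right) = 804 \left(-27744 - 4634\right) = 804 \left(-32378\right) = -26031912$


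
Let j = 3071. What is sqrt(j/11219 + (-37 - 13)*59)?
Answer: I*sqrt(371270131401)/11219 ≈ 54.311*I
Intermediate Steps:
sqrt(j/11219 + (-37 - 13)*59) = sqrt(3071/11219 + (-37 - 13)*59) = sqrt(3071*(1/11219) - 50*59) = sqrt(3071/11219 - 2950) = sqrt(-33092979/11219) = I*sqrt(371270131401)/11219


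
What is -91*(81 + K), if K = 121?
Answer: -18382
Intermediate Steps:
-91*(81 + K) = -91*(81 + 121) = -91*202 = -18382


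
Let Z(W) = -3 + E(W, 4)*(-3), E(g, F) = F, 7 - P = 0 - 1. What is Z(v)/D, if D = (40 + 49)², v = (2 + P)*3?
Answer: -15/7921 ≈ -0.0018937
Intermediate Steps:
P = 8 (P = 7 - (0 - 1) = 7 - 1*(-1) = 7 + 1 = 8)
v = 30 (v = (2 + 8)*3 = 10*3 = 30)
Z(W) = -15 (Z(W) = -3 + 4*(-3) = -3 - 12 = -15)
D = 7921 (D = 89² = 7921)
Z(v)/D = -15/7921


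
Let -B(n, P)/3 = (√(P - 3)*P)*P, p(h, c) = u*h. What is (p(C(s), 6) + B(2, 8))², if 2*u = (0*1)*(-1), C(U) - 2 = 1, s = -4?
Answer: 184320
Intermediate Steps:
C(U) = 3 (C(U) = 2 + 1 = 3)
u = 0 (u = ((0*1)*(-1))/2 = (0*(-1))/2 = (½)*0 = 0)
p(h, c) = 0 (p(h, c) = 0*h = 0)
B(n, P) = -3*P²*√(-3 + P) (B(n, P) = -3*√(P - 3)*P*P = -3*√(-3 + P)*P*P = -3*P*√(-3 + P)*P = -3*P²*√(-3 + P))
(p(C(s), 6) + B(2, 8))² = (0 - 3*8²*√(-3 + 8))² = (0 - 3*64*√5)² = (0 - 192*√5)² = (-192*√5)² = 184320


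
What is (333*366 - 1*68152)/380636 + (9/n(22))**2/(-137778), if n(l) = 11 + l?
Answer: 37319588936/264401470157 ≈ 0.14115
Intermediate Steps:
(333*366 - 1*68152)/380636 + (9/n(22))**2/(-137778) = (333*366 - 1*68152)/380636 + (9/(11 + 22))**2/(-137778) = (121878 - 68152)*(1/380636) + (9/33)**2*(-1/137778) = 53726*(1/380636) + (9*(1/33))**2*(-1/137778) = 26863/190318 + (3/11)**2*(-1/137778) = 26863/190318 + (9/121)*(-1/137778) = 26863/190318 - 3/5557046 = 37319588936/264401470157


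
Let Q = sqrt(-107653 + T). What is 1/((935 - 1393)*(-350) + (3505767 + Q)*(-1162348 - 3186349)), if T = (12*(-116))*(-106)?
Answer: -15245518275299/232425826727939199366558110 + 4348697*sqrt(39899)/232425826727939199366558110 ≈ -6.5589e-14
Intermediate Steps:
T = 147552 (T = -1392*(-106) = 147552)
Q = sqrt(39899) (Q = sqrt(-107653 + 147552) = sqrt(39899) ≈ 199.75)
1/((935 - 1393)*(-350) + (3505767 + Q)*(-1162348 - 3186349)) = 1/((935 - 1393)*(-350) + (3505767 + sqrt(39899))*(-1162348 - 3186349)) = 1/(-458*(-350) + (3505767 + sqrt(39899))*(-4348697)) = 1/(160300 + (-15245518435599 - 4348697*sqrt(39899))) = 1/(-15245518275299 - 4348697*sqrt(39899))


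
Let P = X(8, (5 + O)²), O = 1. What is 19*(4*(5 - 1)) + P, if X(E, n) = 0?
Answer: 304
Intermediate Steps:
P = 0
19*(4*(5 - 1)) + P = 19*(4*(5 - 1)) + 0 = 19*(4*4) + 0 = 19*16 + 0 = 304 + 0 = 304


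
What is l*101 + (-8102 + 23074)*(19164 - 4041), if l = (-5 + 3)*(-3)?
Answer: 226422162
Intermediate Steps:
l = 6 (l = -2*(-3) = 6)
l*101 + (-8102 + 23074)*(19164 - 4041) = 6*101 + (-8102 + 23074)*(19164 - 4041) = 606 + 14972*15123 = 606 + 226421556 = 226422162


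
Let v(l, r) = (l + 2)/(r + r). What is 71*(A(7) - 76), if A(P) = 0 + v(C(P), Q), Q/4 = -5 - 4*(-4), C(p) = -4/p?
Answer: -1661613/308 ≈ -5394.8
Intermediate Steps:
Q = 44 (Q = 4*(-5 - 4*(-4)) = 4*(-5 + 16) = 4*11 = 44)
v(l, r) = (2 + l)/(2*r) (v(l, r) = (2 + l)/((2*r)) = (2 + l)*(1/(2*r)) = (2 + l)/(2*r))
A(P) = 1/44 - 1/(22*P) (A(P) = 0 + (½)*(2 - 4/P)/44 = 0 + (½)*(1/44)*(2 - 4/P) = 0 + (1/44 - 1/(22*P)) = 1/44 - 1/(22*P))
71*(A(7) - 76) = 71*((1/44)*(-2 + 7)/7 - 76) = 71*((1/44)*(⅐)*5 - 76) = 71*(5/308 - 76) = 71*(-23403/308) = -1661613/308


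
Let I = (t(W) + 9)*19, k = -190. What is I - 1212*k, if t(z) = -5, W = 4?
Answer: 230356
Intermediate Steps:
I = 76 (I = (-5 + 9)*19 = 4*19 = 76)
I - 1212*k = 76 - 1212*(-190) = 76 + 230280 = 230356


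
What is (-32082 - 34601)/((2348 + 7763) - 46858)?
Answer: 66683/36747 ≈ 1.8147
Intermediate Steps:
(-32082 - 34601)/((2348 + 7763) - 46858) = -66683/(10111 - 46858) = -66683/(-36747) = -66683*(-1/36747) = 66683/36747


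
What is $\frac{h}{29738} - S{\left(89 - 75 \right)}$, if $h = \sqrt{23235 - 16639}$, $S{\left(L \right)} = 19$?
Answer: $-19 + \frac{\sqrt{1649}}{14869} \approx -18.997$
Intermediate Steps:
$h = 2 \sqrt{1649}$ ($h = \sqrt{6596} = 2 \sqrt{1649} \approx 81.216$)
$\frac{h}{29738} - S{\left(89 - 75 \right)} = \frac{2 \sqrt{1649}}{29738} - 19 = 2 \sqrt{1649} \cdot \frac{1}{29738} - 19 = \frac{\sqrt{1649}}{14869} - 19 = -19 + \frac{\sqrt{1649}}{14869}$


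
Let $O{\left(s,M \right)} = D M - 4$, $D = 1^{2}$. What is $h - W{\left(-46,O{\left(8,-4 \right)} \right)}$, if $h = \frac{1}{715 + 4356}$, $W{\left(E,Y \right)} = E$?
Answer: $\frac{233267}{5071} \approx 46.0$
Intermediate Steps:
$D = 1$
$O{\left(s,M \right)} = -4 + M$ ($O{\left(s,M \right)} = 1 M - 4 = M - 4 = -4 + M$)
$h = \frac{1}{5071} \approx 0.0001972$
$h - W{\left(-46,O{\left(8,-4 \right)} \right)} = \frac{1}{5071} - -46 = \frac{1}{5071} + 46 = \frac{233267}{5071}$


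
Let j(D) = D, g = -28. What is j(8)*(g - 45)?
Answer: -584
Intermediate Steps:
j(8)*(g - 45) = 8*(-28 - 45) = 8*(-73) = -584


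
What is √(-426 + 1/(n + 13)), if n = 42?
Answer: I*√1288595/55 ≈ 20.639*I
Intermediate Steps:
√(-426 + 1/(n + 13)) = √(-426 + 1/(42 + 13)) = √(-426 + 1/55) = √(-23429/55) = I*√1288595/55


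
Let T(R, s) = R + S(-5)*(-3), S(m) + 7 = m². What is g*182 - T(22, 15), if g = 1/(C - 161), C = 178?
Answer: 726/17 ≈ 42.706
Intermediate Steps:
S(m) = -7 + m²
g = 1/17 (g = 1/(178 - 161) = 1/17 ≈ 0.058824)
T(R, s) = -54 + R (T(R, s) = R + (-7 + (-5)²)*(-3) = R + (-7 + 25)*(-3) = R + 18*(-3) = R - 54 = -54 + R)
g*182 - T(22, 15) = (1/17)*182 - (-54 + 22) = 182/17 - 1*(-32) = 182/17 + 32 = 726/17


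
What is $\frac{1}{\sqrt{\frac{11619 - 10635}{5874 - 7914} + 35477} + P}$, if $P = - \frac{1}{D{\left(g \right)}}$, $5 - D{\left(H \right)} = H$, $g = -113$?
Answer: $\frac{10030}{41987877611} + \frac{167088 \sqrt{1779985}}{41987877611} \approx 0.0053094$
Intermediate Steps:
$D{\left(H \right)} = 5 - H$
$P = - \frac{1}{118}$ ($P = - \frac{1}{5 - -113} = - \frac{1}{5 + 113} = - \frac{1}{118} \approx -0.0084746$)
$\frac{1}{\sqrt{\frac{11619 - 10635}{5874 - 7914} + 35477} + P} = \frac{1}{\sqrt{\frac{11619 - 10635}{5874 - 7914} + 35477} - \frac{1}{118}} = \frac{1}{\sqrt{\frac{984}{-2040} + 35477} - \frac{1}{118}} = \frac{1}{\sqrt{984 \left(- \frac{1}{2040}\right) + 35477} - \frac{1}{118}} = \frac{1}{\sqrt{- \frac{41}{85} + 35477} - \frac{1}{118}} = \frac{1}{\sqrt{\frac{3015504}{85}} - \frac{1}{118}} = \frac{1}{\frac{12 \sqrt{1779985}}{85} - \frac{1}{118}} = \frac{1}{- \frac{1}{118} + \frac{12 \sqrt{1779985}}{85}}$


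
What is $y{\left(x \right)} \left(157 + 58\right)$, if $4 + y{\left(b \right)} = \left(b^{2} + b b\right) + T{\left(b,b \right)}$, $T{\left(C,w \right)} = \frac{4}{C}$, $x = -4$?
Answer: $5805$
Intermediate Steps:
$y{\left(b \right)} = -4 + 2 b^{2} + \frac{4}{b}$ ($y{\left(b \right)} = -4 + \left(\left(b^{2} + b b\right) + \frac{4}{b}\right) = -4 + \left(\left(b^{2} + b^{2}\right) + \frac{4}{b}\right) = -4 + \left(2 b^{2} + \frac{4}{b}\right) = -4 + 2 b^{2} + \frac{4}{b}$)
$y{\left(x \right)} \left(157 + 58\right) = \left(-4 + 2 \left(-4\right)^{2} + \frac{4}{-4}\right) \left(157 + 58\right) = \left(-4 + 2 \cdot 16 + 4 \left(- \frac{1}{4}\right)\right) 215 = \left(-4 + 32 - 1\right) 215 = 27 \cdot 215 = 5805$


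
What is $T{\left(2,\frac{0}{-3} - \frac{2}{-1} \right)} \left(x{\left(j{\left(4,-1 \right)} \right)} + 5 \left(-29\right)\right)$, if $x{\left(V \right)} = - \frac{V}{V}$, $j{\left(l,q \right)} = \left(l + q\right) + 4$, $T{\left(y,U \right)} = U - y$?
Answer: $0$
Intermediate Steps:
$j{\left(l,q \right)} = 4 + l + q$
$x{\left(V \right)} = -1$ ($x{\left(V \right)} = \left(-1\right) 1 = -1$)
$T{\left(2,\frac{0}{-3} - \frac{2}{-1} \right)} \left(x{\left(j{\left(4,-1 \right)} \right)} + 5 \left(-29\right)\right) = \left(\left(\frac{0}{-3} - \frac{2}{-1}\right) - 2\right) \left(-1 + 5 \left(-29\right)\right) = \left(\left(0 \left(- \frac{1}{3}\right) - -2\right) - 2\right) \left(-1 - 145\right) = \left(\left(0 + 2\right) - 2\right) \left(-146\right) = \left(2 - 2\right) \left(-146\right) = 0 \left(-146\right) = 0$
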